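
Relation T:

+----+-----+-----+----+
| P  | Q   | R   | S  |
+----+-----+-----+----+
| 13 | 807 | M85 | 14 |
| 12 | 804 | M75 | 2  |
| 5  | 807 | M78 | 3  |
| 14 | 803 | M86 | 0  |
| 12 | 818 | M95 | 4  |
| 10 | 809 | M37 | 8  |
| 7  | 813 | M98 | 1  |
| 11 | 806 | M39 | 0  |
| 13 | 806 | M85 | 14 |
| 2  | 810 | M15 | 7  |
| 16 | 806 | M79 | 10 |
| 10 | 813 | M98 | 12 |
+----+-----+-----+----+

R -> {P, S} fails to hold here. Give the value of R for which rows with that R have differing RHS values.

M98

R=M85: 2 rows → {P,S} = (13, 14), (13, 14) ✓
R=M75: 1 row → {P,S} = (12, 2) ✓
R=M78: 1 row → {P,S} = (5, 3) ✓
R=M86: 1 row → {P,S} = (14, 0) ✓
R=M95: 1 row → {P,S} = (12, 4) ✓
R=M37: 1 row → {P,S} = (10, 8) ✓
R=M98: 2 rows → {P,S} takes values {(7, 1), (10, 12)} — violation
R=M39: 1 row → {P,S} = (11, 0) ✓
R=M15: 1 row → {P,S} = (2, 7) ✓
R=M79: 1 row → {P,S} = (16, 10) ✓
The only R value with inconsistent RHS is R=M98.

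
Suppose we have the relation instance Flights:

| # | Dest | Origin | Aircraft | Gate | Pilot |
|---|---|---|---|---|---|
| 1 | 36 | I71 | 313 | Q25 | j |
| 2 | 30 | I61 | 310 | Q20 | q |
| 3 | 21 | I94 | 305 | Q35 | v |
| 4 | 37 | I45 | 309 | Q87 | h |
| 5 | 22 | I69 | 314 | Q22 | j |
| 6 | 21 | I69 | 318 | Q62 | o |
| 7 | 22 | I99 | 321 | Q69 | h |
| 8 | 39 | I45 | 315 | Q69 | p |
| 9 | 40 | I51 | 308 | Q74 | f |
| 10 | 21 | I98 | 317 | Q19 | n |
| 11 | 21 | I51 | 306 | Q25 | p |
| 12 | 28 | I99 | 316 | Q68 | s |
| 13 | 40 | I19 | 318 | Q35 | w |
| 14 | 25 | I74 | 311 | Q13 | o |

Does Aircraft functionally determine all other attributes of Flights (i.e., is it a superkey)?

No

Rows 6 and 13 have the same Aircraft value Aircraft=318 but are distinct tuples, so Aircraft does not determine every attribute — not a superkey.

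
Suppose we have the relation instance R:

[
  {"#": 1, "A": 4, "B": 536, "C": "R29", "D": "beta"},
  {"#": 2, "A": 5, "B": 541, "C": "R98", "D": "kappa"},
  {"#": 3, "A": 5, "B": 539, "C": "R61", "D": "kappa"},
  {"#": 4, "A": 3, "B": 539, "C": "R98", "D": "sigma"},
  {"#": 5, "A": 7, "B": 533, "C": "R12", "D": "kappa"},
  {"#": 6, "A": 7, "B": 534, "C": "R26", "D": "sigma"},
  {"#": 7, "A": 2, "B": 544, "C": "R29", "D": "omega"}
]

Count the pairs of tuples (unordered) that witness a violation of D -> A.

D=kappa: violating pairs (2,5), (3,5) — 2 pairs.
D=sigma: violating pairs (4,6) — 1 pair.

3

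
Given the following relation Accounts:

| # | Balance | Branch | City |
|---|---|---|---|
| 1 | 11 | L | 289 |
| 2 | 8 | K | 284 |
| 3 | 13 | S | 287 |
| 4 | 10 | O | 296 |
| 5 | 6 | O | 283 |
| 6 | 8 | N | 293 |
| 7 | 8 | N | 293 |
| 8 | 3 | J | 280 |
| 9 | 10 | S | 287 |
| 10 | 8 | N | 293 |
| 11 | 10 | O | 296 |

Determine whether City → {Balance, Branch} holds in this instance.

No

City=289: row 1 → {Balance,Branch} = (11, L) ✓
City=284: row 2 → {Balance,Branch} = (8, K) ✓
City=287: rows 3, 9 → {Balance,Branch} takes values {(13, S), (10, S)} — violation
City=296: rows 4, 11 → {Balance,Branch} = (10, O), (10, O) ✓
City=283: row 5 → {Balance,Branch} = (6, O) ✓
City=293: rows 6, 7, 10 → {Balance,Branch} = (8, N), (8, N), (8, N) ✓
City=280: row 8 → {Balance,Branch} = (3, J) ✓
Two rows agree on City but differ on {Balance, Branch}, so City → {Balance, Branch} does not hold.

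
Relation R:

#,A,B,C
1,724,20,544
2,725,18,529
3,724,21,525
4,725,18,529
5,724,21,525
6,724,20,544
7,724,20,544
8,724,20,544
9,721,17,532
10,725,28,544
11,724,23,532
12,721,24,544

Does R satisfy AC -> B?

(A=724, C=544): rows 1, 6, 7, 8 → B = 20, 20, 20, 20 ✓
(A=725, C=529): rows 2, 4 → B = 18, 18 ✓
(A=724, C=525): rows 3, 5 → B = 21, 21 ✓
(A=721, C=532): row 9 → B = 17 ✓
(A=725, C=544): row 10 → B = 28 ✓
(A=724, C=532): row 11 → B = 23 ✓
(A=721, C=544): row 12 → B = 24 ✓
Every AC value is associated with a single B value, so AC -> B holds.

Yes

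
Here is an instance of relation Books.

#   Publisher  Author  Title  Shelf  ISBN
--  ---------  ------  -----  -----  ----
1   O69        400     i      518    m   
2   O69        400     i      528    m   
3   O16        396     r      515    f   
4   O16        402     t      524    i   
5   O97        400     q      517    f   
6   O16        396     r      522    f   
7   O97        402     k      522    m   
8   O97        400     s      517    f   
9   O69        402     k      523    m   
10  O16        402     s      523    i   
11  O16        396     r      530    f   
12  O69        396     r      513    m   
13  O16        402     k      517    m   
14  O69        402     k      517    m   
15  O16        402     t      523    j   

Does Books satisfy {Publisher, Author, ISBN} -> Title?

(Publisher=O69, Author=400, ISBN=m): rows 1, 2 → Title = i, i ✓
(Publisher=O16, Author=396, ISBN=f): rows 3, 6, 11 → Title = r, r, r ✓
(Publisher=O16, Author=402, ISBN=i): rows 4, 10 → Title takes values {t, s} — violation
(Publisher=O97, Author=400, ISBN=f): rows 5, 8 → Title takes values {q, s} — violation
(Publisher=O97, Author=402, ISBN=m): row 7 → Title = k ✓
(Publisher=O69, Author=402, ISBN=m): rows 9, 14 → Title = k, k ✓
(Publisher=O69, Author=396, ISBN=m): row 12 → Title = r ✓
(Publisher=O16, Author=402, ISBN=m): row 13 → Title = k ✓
(Publisher=O16, Author=402, ISBN=j): row 15 → Title = t ✓
Two rows agree on {Publisher, Author, ISBN} but differ on Title, so {Publisher, Author, ISBN} -> Title does not hold.

No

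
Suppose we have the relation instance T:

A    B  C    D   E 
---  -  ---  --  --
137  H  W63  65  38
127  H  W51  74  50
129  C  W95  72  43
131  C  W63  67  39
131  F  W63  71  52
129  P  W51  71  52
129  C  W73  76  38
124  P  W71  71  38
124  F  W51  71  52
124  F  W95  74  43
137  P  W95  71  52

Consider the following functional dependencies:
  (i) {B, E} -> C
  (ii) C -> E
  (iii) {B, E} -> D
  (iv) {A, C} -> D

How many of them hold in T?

1

(i) {B, E} -> C: (B=F, E=52): 2 rows → C takes values {W63, W51} — violation; (B=P, E=52): 2 rows → C takes values {W51, W95} — violation — fails.
(ii) C -> E: C=W63: 3 rows → E takes values {38, 39, 52} — violation; C=W51: 3 rows → E takes values {50, 52} — violation; C=W95: 3 rows → E takes values {43, 52} — violation — fails.
(iii) {B, E} -> D: every LHS value maps to a single RHS value — holds.
(iv) {A, C} -> D: (A=131, C=W63): 2 rows → D takes values {67, 71} — violation — fails.
1 of the 4 dependencies holds.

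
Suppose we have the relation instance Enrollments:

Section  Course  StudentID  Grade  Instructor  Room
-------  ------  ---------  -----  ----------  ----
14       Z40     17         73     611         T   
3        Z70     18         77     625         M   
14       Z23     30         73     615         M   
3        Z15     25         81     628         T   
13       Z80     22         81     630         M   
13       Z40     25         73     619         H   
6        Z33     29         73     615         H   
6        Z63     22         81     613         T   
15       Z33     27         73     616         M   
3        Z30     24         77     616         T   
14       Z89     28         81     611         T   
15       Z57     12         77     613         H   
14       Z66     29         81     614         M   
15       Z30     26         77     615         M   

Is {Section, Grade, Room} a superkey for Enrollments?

All 14 rows have distinct {Section, Grade, Room} values, so {Section, Grade, Room} → (all attributes) holds and {Section, Grade, Room} is a superkey.

Yes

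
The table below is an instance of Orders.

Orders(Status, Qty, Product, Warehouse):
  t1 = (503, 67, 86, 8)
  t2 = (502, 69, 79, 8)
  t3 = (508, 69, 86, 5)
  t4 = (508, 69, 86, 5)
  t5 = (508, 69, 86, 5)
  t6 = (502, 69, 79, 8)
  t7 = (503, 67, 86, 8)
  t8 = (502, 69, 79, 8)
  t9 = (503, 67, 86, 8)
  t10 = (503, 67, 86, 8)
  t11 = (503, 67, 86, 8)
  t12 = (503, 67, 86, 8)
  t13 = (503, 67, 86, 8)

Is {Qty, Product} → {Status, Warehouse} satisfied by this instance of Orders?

Yes

(Qty=67, Product=86): rows 1, 7, 9, 10, 11, 12, 13 → {Status,Warehouse} = (503, 8), (503, 8), (503, 8), (503, 8), (503, 8), (503, 8), (503, 8) ✓
(Qty=69, Product=79): rows 2, 6, 8 → {Status,Warehouse} = (502, 8), (502, 8), (502, 8) ✓
(Qty=69, Product=86): rows 3, 4, 5 → {Status,Warehouse} = (508, 5), (508, 5), (508, 5) ✓
Every {Qty, Product} value is associated with a single {Status, Warehouse} value, so {Qty, Product} → {Status, Warehouse} holds.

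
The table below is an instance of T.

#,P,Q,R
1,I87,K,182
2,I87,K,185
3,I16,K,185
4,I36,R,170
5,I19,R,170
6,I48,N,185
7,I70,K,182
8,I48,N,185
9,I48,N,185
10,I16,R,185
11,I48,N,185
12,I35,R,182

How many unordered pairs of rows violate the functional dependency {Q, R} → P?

(Q=K, R=182): violating pairs (1,7) — 1 pair.
(Q=K, R=185): violating pairs (2,3) — 1 pair.
(Q=R, R=170): violating pairs (4,5) — 1 pair.
(Q=N, R=185): all 4 rows agree on P — 0 pairs.

3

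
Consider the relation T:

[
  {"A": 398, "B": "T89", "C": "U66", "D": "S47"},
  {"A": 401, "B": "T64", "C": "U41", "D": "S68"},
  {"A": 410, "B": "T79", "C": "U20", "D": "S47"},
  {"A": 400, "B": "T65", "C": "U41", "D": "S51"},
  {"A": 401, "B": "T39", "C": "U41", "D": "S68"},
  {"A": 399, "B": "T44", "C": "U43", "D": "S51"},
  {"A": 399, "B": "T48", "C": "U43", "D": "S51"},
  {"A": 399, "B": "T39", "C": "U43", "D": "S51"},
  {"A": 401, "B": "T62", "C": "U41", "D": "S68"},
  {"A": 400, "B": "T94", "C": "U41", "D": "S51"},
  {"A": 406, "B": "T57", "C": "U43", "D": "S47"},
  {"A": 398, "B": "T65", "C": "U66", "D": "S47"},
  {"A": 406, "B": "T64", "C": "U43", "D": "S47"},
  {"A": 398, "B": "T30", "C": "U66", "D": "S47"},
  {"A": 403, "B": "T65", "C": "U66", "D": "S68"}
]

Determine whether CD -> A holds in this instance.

(C=U66, D=S47): 3 rows → A = 398, 398, 398 ✓
(C=U41, D=S68): 3 rows → A = 401, 401, 401 ✓
(C=U20, D=S47): 1 row → A = 410 ✓
(C=U41, D=S51): 2 rows → A = 400, 400 ✓
(C=U43, D=S51): 3 rows → A = 399, 399, 399 ✓
(C=U43, D=S47): 2 rows → A = 406, 406 ✓
(C=U66, D=S68): 1 row → A = 403 ✓
Every CD value is associated with a single A value, so CD -> A holds.

Yes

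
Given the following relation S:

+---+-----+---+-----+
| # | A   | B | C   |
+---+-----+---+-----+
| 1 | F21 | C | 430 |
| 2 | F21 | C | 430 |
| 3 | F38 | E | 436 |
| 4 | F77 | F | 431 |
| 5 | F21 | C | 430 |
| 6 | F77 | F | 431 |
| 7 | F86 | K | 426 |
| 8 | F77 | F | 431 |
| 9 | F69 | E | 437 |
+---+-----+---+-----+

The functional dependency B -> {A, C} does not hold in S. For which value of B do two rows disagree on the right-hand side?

E

B=C: rows 1, 2, 5 → {A,C} = (F21, 430), (F21, 430), (F21, 430) ✓
B=E: rows 3, 9 → {A,C} takes values {(F38, 436), (F69, 437)} — violation
B=F: rows 4, 6, 8 → {A,C} = (F77, 431), (F77, 431), (F77, 431) ✓
B=K: row 7 → {A,C} = (F86, 426) ✓
The only B value with inconsistent RHS is B=E.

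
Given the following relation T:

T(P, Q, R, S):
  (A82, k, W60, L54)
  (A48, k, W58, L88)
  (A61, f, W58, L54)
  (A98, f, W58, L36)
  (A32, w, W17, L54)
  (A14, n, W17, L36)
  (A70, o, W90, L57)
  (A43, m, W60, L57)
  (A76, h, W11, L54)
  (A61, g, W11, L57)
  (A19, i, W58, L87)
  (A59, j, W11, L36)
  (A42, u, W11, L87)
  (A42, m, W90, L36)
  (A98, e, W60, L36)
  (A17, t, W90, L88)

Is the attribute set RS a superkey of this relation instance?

Yes

All 16 rows have distinct RS values, so RS → (all attributes) holds and RS is a superkey.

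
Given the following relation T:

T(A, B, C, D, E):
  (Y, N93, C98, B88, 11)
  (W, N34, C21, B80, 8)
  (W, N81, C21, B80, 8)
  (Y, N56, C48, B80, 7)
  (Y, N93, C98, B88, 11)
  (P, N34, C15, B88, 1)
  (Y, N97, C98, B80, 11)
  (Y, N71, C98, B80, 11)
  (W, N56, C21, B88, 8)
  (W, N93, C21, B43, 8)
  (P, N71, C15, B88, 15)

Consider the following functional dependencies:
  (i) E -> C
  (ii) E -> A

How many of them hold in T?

2

(i) E -> C: every LHS value maps to a single RHS value — holds.
(ii) E -> A: every LHS value maps to a single RHS value — holds.
2 of the 2 dependencies hold.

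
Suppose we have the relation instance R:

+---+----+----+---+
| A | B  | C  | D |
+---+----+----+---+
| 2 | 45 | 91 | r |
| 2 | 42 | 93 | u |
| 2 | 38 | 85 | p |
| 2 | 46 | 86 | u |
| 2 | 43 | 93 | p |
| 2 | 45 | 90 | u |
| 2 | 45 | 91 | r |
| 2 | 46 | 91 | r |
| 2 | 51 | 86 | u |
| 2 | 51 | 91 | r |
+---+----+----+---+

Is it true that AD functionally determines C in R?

(A=2, D=r): 4 rows → C = 91, 91, 91, 91 ✓
(A=2, D=u): 4 rows → C takes values {93, 86, 90} — violation
(A=2, D=p): 2 rows → C takes values {85, 93} — violation
Two rows agree on AD but differ on C, so AD → C does not hold.

No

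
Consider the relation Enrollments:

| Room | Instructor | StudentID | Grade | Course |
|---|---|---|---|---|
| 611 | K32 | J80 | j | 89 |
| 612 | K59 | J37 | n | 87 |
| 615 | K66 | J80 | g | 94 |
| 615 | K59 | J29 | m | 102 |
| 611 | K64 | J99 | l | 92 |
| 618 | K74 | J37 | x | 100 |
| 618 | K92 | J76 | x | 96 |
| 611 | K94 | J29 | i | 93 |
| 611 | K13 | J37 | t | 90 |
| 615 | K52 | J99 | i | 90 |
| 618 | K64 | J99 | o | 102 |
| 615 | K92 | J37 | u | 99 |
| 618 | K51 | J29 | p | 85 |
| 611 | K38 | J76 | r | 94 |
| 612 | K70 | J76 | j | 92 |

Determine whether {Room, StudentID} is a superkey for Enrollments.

Yes

All 15 rows have distinct {Room, StudentID} values, so {Room, StudentID} → (all attributes) holds and {Room, StudentID} is a superkey.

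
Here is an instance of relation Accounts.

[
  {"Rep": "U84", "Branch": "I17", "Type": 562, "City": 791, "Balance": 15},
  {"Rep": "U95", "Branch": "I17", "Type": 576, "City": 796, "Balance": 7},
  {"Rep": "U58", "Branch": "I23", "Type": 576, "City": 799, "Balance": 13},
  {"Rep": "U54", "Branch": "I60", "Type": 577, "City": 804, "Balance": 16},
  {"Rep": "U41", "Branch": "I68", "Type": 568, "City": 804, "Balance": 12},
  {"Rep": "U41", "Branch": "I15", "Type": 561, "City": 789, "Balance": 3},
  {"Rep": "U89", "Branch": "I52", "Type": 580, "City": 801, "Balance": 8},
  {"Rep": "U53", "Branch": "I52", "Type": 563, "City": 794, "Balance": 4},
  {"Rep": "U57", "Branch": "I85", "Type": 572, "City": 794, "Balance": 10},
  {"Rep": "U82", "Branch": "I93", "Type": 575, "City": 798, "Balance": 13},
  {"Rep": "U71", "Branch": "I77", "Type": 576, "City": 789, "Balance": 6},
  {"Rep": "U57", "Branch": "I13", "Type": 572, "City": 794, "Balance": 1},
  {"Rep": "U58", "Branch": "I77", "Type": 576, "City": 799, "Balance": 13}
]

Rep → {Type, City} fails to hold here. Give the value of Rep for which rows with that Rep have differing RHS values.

Rep=U84: 1 row → {Type,City} = (562, 791) ✓
Rep=U95: 1 row → {Type,City} = (576, 796) ✓
Rep=U58: 2 rows → {Type,City} = (576, 799), (576, 799) ✓
Rep=U54: 1 row → {Type,City} = (577, 804) ✓
Rep=U41: 2 rows → {Type,City} takes values {(568, 804), (561, 789)} — violation
Rep=U89: 1 row → {Type,City} = (580, 801) ✓
Rep=U53: 1 row → {Type,City} = (563, 794) ✓
Rep=U57: 2 rows → {Type,City} = (572, 794), (572, 794) ✓
Rep=U82: 1 row → {Type,City} = (575, 798) ✓
Rep=U71: 1 row → {Type,City} = (576, 789) ✓
The only Rep value with inconsistent RHS is Rep=U41.

U41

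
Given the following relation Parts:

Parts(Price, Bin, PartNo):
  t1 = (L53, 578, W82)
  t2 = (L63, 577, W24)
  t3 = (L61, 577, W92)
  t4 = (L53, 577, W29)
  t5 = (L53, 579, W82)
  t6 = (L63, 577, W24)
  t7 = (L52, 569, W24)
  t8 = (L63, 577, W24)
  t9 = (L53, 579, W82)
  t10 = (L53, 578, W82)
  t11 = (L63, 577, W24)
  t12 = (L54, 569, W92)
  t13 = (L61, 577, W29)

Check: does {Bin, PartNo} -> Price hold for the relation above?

No

(Bin=578, PartNo=W82): rows 1, 10 → Price = L53, L53 ✓
(Bin=577, PartNo=W24): rows 2, 6, 8, 11 → Price = L63, L63, L63, L63 ✓
(Bin=577, PartNo=W92): row 3 → Price = L61 ✓
(Bin=577, PartNo=W29): rows 4, 13 → Price takes values {L53, L61} — violation
(Bin=579, PartNo=W82): rows 5, 9 → Price = L53, L53 ✓
(Bin=569, PartNo=W24): row 7 → Price = L52 ✓
(Bin=569, PartNo=W92): row 12 → Price = L54 ✓
Two rows agree on {Bin, PartNo} but differ on Price, so {Bin, PartNo} -> Price does not hold.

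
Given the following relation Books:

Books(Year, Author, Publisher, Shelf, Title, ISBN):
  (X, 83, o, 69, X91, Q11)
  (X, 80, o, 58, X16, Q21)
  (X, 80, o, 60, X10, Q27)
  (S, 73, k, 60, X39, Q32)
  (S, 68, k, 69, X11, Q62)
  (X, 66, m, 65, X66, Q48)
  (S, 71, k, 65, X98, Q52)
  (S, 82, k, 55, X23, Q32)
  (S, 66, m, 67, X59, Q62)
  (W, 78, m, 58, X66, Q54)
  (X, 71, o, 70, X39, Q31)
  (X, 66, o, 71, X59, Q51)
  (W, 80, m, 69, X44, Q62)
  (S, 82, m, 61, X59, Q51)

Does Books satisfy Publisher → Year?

Publisher=o: 5 rows → Year = X, X, X, X, X ✓
Publisher=k: 4 rows → Year = S, S, S, S ✓
Publisher=m: 5 rows → Year takes values {X, S, W} — violation
Two rows agree on Publisher but differ on Year, so Publisher → Year does not hold.

No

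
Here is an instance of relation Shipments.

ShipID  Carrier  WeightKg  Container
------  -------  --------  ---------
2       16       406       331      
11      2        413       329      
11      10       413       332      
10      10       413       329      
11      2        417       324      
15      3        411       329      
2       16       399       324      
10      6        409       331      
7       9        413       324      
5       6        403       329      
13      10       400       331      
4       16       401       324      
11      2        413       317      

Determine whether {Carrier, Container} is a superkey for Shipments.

Two distinct rows share (Carrier=16, Container=324), so {Carrier, Container} does not determine every attribute — not a superkey.

No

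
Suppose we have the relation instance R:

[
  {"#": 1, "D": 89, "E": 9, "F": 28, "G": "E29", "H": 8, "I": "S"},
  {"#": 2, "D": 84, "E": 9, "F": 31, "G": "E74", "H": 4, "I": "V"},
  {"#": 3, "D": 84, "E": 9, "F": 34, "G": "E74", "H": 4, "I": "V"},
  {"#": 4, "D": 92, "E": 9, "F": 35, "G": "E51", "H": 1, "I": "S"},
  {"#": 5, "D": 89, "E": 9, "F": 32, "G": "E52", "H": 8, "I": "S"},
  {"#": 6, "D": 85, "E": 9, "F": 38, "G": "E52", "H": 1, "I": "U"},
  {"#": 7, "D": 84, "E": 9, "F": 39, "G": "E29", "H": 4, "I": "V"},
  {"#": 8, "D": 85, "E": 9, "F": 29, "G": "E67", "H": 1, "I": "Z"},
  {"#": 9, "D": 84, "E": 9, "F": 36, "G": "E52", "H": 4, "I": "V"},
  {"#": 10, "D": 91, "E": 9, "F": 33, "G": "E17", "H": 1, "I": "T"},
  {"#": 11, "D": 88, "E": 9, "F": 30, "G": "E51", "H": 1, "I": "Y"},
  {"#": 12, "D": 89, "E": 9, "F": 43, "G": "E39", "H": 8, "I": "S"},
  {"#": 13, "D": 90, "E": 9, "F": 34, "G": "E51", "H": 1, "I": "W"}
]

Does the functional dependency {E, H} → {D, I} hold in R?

(E=9, H=8): rows 1, 5, 12 → {D,I} = (89, S), (89, S), (89, S) ✓
(E=9, H=4): rows 2, 3, 7, 9 → {D,I} = (84, V), (84, V), (84, V), (84, V) ✓
(E=9, H=1): rows 4, 6, 8, 10, 11, 13 → {D,I} takes values {(92, S), (85, U), (85, Z), (91, T), (88, Y), (90, W)} — violation
Two rows agree on {E, H} but differ on {D, I}, so {E, H} → {D, I} does not hold.

No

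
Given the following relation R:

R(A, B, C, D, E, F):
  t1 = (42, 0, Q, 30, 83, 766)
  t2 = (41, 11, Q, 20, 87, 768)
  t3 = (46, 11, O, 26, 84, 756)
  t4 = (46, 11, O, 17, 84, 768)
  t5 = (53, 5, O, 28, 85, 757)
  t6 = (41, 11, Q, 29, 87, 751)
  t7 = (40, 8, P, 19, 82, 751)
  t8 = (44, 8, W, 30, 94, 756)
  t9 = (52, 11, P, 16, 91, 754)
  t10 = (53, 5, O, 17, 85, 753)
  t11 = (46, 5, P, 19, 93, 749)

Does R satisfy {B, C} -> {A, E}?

Yes

(B=0, C=Q): row 1 → {A,E} = (42, 83) ✓
(B=11, C=Q): rows 2, 6 → {A,E} = (41, 87), (41, 87) ✓
(B=11, C=O): rows 3, 4 → {A,E} = (46, 84), (46, 84) ✓
(B=5, C=O): rows 5, 10 → {A,E} = (53, 85), (53, 85) ✓
(B=8, C=P): row 7 → {A,E} = (40, 82) ✓
(B=8, C=W): row 8 → {A,E} = (44, 94) ✓
(B=11, C=P): row 9 → {A,E} = (52, 91) ✓
(B=5, C=P): row 11 → {A,E} = (46, 93) ✓
Every {B, C} value is associated with a single {A, E} value, so {B, C} -> {A, E} holds.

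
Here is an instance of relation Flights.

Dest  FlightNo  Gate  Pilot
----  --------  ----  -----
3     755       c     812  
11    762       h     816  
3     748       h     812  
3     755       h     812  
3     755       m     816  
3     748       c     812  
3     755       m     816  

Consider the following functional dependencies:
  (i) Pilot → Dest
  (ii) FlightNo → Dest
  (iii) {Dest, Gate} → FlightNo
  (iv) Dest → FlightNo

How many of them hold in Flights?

1

(i) Pilot → Dest: Pilot=816: 3 rows → Dest takes values {11, 3} — violation — fails.
(ii) FlightNo → Dest: every LHS value maps to a single RHS value — holds.
(iii) {Dest, Gate} → FlightNo: (Dest=3, Gate=c): 2 rows → FlightNo takes values {755, 748} — violation; (Dest=3, Gate=h): 2 rows → FlightNo takes values {748, 755} — violation — fails.
(iv) Dest → FlightNo: Dest=3: 6 rows → FlightNo takes values {755, 748} — violation — fails.
1 of the 4 dependencies holds.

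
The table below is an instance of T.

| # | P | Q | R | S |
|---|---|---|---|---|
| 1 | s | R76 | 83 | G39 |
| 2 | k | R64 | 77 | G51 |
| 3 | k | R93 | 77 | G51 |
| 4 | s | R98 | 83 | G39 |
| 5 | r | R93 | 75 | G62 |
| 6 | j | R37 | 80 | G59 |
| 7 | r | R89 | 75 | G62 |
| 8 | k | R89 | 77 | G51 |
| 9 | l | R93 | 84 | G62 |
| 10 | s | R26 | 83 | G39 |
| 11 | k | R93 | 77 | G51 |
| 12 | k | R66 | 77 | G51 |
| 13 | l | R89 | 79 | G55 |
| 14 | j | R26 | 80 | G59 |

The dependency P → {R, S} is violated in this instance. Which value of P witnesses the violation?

l

P=s: rows 1, 4, 10 → {R,S} = (83, G39), (83, G39), (83, G39) ✓
P=k: rows 2, 3, 8, 11, 12 → {R,S} = (77, G51), (77, G51), (77, G51), (77, G51), (77, G51) ✓
P=r: rows 5, 7 → {R,S} = (75, G62), (75, G62) ✓
P=j: rows 6, 14 → {R,S} = (80, G59), (80, G59) ✓
P=l: rows 9, 13 → {R,S} takes values {(84, G62), (79, G55)} — violation
The only P value with inconsistent RHS is P=l.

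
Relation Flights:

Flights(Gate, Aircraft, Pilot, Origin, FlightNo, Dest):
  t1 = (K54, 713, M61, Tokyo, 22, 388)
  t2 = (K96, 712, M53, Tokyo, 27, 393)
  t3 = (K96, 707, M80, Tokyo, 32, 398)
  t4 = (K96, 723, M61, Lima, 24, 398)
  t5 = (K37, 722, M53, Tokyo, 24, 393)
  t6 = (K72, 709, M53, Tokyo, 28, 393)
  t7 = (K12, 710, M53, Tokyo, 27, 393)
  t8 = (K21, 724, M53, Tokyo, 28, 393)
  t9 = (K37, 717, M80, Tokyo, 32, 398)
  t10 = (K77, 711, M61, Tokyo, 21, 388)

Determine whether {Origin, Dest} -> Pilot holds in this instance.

Yes

(Origin=Tokyo, Dest=388): rows 1, 10 → Pilot = M61, M61 ✓
(Origin=Tokyo, Dest=393): rows 2, 5, 6, 7, 8 → Pilot = M53, M53, M53, M53, M53 ✓
(Origin=Tokyo, Dest=398): rows 3, 9 → Pilot = M80, M80 ✓
(Origin=Lima, Dest=398): row 4 → Pilot = M61 ✓
Every {Origin, Dest} value is associated with a single Pilot value, so {Origin, Dest} -> Pilot holds.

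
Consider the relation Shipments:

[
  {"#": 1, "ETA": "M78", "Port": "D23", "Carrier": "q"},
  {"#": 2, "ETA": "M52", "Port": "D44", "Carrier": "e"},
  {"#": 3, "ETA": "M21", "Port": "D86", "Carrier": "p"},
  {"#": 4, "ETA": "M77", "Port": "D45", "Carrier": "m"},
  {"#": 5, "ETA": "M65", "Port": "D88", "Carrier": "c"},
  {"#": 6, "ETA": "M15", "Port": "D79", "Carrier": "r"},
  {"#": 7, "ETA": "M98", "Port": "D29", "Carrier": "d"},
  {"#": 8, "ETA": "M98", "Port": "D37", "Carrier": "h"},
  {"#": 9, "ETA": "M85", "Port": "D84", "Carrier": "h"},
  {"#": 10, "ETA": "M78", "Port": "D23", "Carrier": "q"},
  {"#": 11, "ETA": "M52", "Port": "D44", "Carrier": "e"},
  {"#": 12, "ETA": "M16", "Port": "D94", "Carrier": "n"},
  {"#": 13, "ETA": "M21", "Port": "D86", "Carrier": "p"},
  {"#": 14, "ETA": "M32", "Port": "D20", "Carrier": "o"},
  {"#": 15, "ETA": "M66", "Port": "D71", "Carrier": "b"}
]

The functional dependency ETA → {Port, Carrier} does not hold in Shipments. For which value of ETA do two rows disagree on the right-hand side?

M98

ETA=M78: rows 1, 10 → {Port,Carrier} = (D23, q), (D23, q) ✓
ETA=M52: rows 2, 11 → {Port,Carrier} = (D44, e), (D44, e) ✓
ETA=M21: rows 3, 13 → {Port,Carrier} = (D86, p), (D86, p) ✓
ETA=M77: row 4 → {Port,Carrier} = (D45, m) ✓
ETA=M65: row 5 → {Port,Carrier} = (D88, c) ✓
ETA=M15: row 6 → {Port,Carrier} = (D79, r) ✓
ETA=M98: rows 7, 8 → {Port,Carrier} takes values {(D29, d), (D37, h)} — violation
ETA=M85: row 9 → {Port,Carrier} = (D84, h) ✓
ETA=M16: row 12 → {Port,Carrier} = (D94, n) ✓
ETA=M32: row 14 → {Port,Carrier} = (D20, o) ✓
ETA=M66: row 15 → {Port,Carrier} = (D71, b) ✓
The only ETA value with inconsistent RHS is ETA=M98.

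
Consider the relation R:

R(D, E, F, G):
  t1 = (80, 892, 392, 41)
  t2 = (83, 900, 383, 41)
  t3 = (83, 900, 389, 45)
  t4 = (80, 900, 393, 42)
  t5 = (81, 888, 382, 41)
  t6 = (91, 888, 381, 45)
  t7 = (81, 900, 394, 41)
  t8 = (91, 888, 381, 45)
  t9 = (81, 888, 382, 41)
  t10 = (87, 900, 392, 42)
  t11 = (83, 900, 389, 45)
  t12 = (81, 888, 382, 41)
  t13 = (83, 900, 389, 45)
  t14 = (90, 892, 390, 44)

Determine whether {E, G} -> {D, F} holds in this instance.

No

(E=892, G=41): row 1 → {D,F} = (80, 392) ✓
(E=900, G=41): rows 2, 7 → {D,F} takes values {(83, 383), (81, 394)} — violation
(E=900, G=45): rows 3, 11, 13 → {D,F} = (83, 389), (83, 389), (83, 389) ✓
(E=900, G=42): rows 4, 10 → {D,F} takes values {(80, 393), (87, 392)} — violation
(E=888, G=41): rows 5, 9, 12 → {D,F} = (81, 382), (81, 382), (81, 382) ✓
(E=888, G=45): rows 6, 8 → {D,F} = (91, 381), (91, 381) ✓
(E=892, G=44): row 14 → {D,F} = (90, 390) ✓
Two rows agree on {E, G} but differ on {D, F}, so {E, G} -> {D, F} does not hold.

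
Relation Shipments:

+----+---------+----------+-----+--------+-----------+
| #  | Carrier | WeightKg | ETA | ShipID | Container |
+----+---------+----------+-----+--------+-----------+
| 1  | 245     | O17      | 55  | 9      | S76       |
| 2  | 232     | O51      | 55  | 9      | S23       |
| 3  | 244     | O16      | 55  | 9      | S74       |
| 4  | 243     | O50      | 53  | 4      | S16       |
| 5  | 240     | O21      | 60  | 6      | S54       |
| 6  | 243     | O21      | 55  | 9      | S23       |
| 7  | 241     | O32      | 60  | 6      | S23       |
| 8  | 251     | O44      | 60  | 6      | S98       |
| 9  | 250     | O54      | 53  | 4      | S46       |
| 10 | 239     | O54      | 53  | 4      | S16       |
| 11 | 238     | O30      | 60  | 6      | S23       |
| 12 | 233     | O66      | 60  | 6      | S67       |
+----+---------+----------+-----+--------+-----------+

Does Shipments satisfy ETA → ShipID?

ETA=55: rows 1, 2, 3, 6 → ShipID = 9, 9, 9, 9 ✓
ETA=53: rows 4, 9, 10 → ShipID = 4, 4, 4 ✓
ETA=60: rows 5, 7, 8, 11, 12 → ShipID = 6, 6, 6, 6, 6 ✓
Every ETA value is associated with a single ShipID value, so ETA → ShipID holds.

Yes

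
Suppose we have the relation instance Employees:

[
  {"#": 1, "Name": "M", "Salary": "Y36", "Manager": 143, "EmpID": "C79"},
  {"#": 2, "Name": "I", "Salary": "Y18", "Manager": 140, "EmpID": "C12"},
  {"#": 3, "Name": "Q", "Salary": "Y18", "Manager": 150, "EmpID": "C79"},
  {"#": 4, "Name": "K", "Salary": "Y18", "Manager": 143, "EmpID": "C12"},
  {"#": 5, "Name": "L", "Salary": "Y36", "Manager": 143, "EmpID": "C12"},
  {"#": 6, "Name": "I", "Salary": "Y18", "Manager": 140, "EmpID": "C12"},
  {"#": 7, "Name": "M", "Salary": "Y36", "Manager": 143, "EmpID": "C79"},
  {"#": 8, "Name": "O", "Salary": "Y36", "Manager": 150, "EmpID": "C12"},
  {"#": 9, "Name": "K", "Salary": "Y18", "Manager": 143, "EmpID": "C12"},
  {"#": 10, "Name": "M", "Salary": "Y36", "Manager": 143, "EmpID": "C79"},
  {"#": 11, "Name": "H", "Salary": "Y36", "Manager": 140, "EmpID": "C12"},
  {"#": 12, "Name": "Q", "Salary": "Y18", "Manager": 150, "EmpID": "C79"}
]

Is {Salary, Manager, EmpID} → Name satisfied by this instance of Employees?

(Salary=Y36, Manager=143, EmpID=C79): rows 1, 7, 10 → Name = M, M, M ✓
(Salary=Y18, Manager=140, EmpID=C12): rows 2, 6 → Name = I, I ✓
(Salary=Y18, Manager=150, EmpID=C79): rows 3, 12 → Name = Q, Q ✓
(Salary=Y18, Manager=143, EmpID=C12): rows 4, 9 → Name = K, K ✓
(Salary=Y36, Manager=143, EmpID=C12): row 5 → Name = L ✓
(Salary=Y36, Manager=150, EmpID=C12): row 8 → Name = O ✓
(Salary=Y36, Manager=140, EmpID=C12): row 11 → Name = H ✓
Every {Salary, Manager, EmpID} value is associated with a single Name value, so {Salary, Manager, EmpID} → Name holds.

Yes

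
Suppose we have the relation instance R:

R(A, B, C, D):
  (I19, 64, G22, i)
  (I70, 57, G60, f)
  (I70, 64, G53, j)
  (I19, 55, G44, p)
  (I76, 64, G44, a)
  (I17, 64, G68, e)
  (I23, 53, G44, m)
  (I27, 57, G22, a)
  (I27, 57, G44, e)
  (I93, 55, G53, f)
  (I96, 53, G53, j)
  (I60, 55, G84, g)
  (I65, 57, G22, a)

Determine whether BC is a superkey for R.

No

Two distinct rows share (B=57, C=G22), so BC does not determine every attribute — not a superkey.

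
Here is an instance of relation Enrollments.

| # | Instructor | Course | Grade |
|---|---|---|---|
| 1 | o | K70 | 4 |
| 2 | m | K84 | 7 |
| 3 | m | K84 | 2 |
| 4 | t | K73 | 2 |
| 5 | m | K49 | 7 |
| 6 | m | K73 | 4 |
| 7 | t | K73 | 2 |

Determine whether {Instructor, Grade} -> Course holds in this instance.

(Instructor=o, Grade=4): row 1 → Course = K70 ✓
(Instructor=m, Grade=7): rows 2, 5 → Course takes values {K84, K49} — violation
(Instructor=m, Grade=2): row 3 → Course = K84 ✓
(Instructor=t, Grade=2): rows 4, 7 → Course = K73, K73 ✓
(Instructor=m, Grade=4): row 6 → Course = K73 ✓
Two rows agree on {Instructor, Grade} but differ on Course, so {Instructor, Grade} -> Course does not hold.

No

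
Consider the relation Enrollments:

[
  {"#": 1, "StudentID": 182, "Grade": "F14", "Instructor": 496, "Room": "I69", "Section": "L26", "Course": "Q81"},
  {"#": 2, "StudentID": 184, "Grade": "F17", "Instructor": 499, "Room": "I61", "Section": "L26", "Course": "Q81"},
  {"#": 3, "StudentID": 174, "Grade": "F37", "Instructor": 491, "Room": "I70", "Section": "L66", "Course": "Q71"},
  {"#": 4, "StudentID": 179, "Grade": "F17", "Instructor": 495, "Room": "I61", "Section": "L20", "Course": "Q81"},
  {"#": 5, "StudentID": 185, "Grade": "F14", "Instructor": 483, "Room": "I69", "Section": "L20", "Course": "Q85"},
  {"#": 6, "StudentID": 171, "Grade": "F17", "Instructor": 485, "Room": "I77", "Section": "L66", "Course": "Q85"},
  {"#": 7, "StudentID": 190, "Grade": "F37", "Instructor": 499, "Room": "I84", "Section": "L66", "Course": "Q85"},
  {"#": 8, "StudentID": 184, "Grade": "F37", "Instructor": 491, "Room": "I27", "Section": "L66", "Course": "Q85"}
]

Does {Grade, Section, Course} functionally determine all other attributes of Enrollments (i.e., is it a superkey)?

No

Rows 7 and 8 have the same {Grade, Section, Course} value (Grade=F37, Section=L66, Course=Q85) but are distinct tuples, so {Grade, Section, Course} does not determine every attribute — not a superkey.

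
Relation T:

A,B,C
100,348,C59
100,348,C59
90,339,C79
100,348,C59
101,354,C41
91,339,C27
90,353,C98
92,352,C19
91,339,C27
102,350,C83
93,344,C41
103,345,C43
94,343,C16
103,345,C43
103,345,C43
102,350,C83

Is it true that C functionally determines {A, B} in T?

C=C59: 3 rows → {A,B} = (100, 348), (100, 348), (100, 348) ✓
C=C79: 1 row → {A,B} = (90, 339) ✓
C=C41: 2 rows → {A,B} takes values {(101, 354), (93, 344)} — violation
C=C27: 2 rows → {A,B} = (91, 339), (91, 339) ✓
C=C98: 1 row → {A,B} = (90, 353) ✓
C=C19: 1 row → {A,B} = (92, 352) ✓
C=C83: 2 rows → {A,B} = (102, 350), (102, 350) ✓
C=C43: 3 rows → {A,B} = (103, 345), (103, 345), (103, 345) ✓
C=C16: 1 row → {A,B} = (94, 343) ✓
Two rows agree on C but differ on {A, B}, so C → {A, B} does not hold.

No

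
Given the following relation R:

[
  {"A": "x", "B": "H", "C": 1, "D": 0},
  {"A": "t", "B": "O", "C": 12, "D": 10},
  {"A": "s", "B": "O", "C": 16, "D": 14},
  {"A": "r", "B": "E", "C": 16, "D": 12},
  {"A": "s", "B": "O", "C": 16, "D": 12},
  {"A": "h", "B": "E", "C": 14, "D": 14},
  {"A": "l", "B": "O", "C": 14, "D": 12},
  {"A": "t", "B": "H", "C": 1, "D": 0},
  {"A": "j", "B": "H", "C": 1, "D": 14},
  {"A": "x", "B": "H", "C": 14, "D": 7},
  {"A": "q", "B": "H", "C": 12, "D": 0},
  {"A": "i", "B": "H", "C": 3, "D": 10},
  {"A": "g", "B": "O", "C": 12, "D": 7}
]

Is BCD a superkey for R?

No

Two distinct rows share (B=H, C=1, D=0), so BCD does not determine every attribute — not a superkey.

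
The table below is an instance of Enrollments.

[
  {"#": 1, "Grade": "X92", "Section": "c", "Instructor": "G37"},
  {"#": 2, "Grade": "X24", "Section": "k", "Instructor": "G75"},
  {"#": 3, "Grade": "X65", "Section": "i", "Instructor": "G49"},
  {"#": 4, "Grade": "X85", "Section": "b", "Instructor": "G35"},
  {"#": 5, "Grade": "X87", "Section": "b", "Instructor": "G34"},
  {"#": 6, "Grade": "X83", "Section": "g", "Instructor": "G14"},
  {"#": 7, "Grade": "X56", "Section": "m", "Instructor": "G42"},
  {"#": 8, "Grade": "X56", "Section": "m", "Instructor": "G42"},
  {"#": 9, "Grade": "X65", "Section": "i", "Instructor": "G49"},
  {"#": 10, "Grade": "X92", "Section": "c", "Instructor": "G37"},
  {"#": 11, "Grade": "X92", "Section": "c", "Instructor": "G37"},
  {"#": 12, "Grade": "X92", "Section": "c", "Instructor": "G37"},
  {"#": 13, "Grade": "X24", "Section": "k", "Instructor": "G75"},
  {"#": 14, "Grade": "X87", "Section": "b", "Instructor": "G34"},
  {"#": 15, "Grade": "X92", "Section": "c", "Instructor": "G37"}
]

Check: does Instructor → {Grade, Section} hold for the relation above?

Yes

Instructor=G37: rows 1, 10, 11, 12, 15 → {Grade,Section} = (X92, c), (X92, c), (X92, c), (X92, c), (X92, c) ✓
Instructor=G75: rows 2, 13 → {Grade,Section} = (X24, k), (X24, k) ✓
Instructor=G49: rows 3, 9 → {Grade,Section} = (X65, i), (X65, i) ✓
Instructor=G35: row 4 → {Grade,Section} = (X85, b) ✓
Instructor=G34: rows 5, 14 → {Grade,Section} = (X87, b), (X87, b) ✓
Instructor=G14: row 6 → {Grade,Section} = (X83, g) ✓
Instructor=G42: rows 7, 8 → {Grade,Section} = (X56, m), (X56, m) ✓
Every Instructor value is associated with a single {Grade, Section} value, so Instructor → {Grade, Section} holds.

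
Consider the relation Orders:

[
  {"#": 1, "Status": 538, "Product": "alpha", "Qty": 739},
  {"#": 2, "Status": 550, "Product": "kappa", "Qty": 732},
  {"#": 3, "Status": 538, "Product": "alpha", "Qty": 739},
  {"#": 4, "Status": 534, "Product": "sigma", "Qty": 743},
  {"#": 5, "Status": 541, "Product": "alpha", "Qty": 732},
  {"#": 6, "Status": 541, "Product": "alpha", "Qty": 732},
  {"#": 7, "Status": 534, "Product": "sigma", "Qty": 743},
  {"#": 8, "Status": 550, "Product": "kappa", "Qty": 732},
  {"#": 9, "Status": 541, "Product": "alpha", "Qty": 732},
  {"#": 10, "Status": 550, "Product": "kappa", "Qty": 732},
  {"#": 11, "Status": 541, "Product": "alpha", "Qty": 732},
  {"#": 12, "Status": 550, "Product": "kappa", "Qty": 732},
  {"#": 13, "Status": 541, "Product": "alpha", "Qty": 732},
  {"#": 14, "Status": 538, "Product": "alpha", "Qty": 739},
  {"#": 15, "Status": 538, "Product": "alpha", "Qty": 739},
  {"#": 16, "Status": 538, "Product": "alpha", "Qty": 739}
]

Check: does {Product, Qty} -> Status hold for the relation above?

(Product=alpha, Qty=739): rows 1, 3, 14, 15, 16 → Status = 538, 538, 538, 538, 538 ✓
(Product=kappa, Qty=732): rows 2, 8, 10, 12 → Status = 550, 550, 550, 550 ✓
(Product=sigma, Qty=743): rows 4, 7 → Status = 534, 534 ✓
(Product=alpha, Qty=732): rows 5, 6, 9, 11, 13 → Status = 541, 541, 541, 541, 541 ✓
Every {Product, Qty} value is associated with a single Status value, so {Product, Qty} -> Status holds.

Yes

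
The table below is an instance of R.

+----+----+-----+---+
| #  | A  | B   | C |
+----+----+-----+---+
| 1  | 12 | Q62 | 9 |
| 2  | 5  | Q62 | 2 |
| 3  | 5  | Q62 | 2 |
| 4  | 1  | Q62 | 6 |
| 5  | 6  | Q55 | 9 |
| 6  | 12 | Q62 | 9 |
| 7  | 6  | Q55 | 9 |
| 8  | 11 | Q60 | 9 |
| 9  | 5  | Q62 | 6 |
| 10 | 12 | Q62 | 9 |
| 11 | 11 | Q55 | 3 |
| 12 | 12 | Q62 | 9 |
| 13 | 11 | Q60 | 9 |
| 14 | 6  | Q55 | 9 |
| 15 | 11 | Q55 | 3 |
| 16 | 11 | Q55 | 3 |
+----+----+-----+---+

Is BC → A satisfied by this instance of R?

No

(B=Q62, C=9): rows 1, 6, 10, 12 → A = 12, 12, 12, 12 ✓
(B=Q62, C=2): rows 2, 3 → A = 5, 5 ✓
(B=Q62, C=6): rows 4, 9 → A takes values {1, 5} — violation
(B=Q55, C=9): rows 5, 7, 14 → A = 6, 6, 6 ✓
(B=Q60, C=9): rows 8, 13 → A = 11, 11 ✓
(B=Q55, C=3): rows 11, 15, 16 → A = 11, 11, 11 ✓
Two rows agree on BC but differ on A, so BC → A does not hold.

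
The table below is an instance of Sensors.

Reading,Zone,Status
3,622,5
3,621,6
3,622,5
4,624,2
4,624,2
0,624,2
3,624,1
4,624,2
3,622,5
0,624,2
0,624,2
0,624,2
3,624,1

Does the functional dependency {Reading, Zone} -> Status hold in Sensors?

(Reading=3, Zone=622): 3 rows → Status = 5, 5, 5 ✓
(Reading=3, Zone=621): 1 row → Status = 6 ✓
(Reading=4, Zone=624): 3 rows → Status = 2, 2, 2 ✓
(Reading=0, Zone=624): 4 rows → Status = 2, 2, 2, 2 ✓
(Reading=3, Zone=624): 2 rows → Status = 1, 1 ✓
Every {Reading, Zone} value is associated with a single Status value, so {Reading, Zone} -> Status holds.

Yes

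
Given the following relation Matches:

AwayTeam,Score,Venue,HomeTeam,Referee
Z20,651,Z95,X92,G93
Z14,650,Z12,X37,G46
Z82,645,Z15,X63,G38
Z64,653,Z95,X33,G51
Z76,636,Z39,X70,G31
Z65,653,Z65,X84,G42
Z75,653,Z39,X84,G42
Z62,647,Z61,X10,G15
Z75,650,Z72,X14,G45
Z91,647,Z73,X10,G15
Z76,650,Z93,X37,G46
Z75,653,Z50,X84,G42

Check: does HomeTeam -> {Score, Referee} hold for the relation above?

Yes

HomeTeam=X92: 1 row → {Score,Referee} = (651, G93) ✓
HomeTeam=X37: 2 rows → {Score,Referee} = (650, G46), (650, G46) ✓
HomeTeam=X63: 1 row → {Score,Referee} = (645, G38) ✓
HomeTeam=X33: 1 row → {Score,Referee} = (653, G51) ✓
HomeTeam=X70: 1 row → {Score,Referee} = (636, G31) ✓
HomeTeam=X84: 3 rows → {Score,Referee} = (653, G42), (653, G42), (653, G42) ✓
HomeTeam=X10: 2 rows → {Score,Referee} = (647, G15), (647, G15) ✓
HomeTeam=X14: 1 row → {Score,Referee} = (650, G45) ✓
Every HomeTeam value is associated with a single {Score, Referee} value, so HomeTeam -> {Score, Referee} holds.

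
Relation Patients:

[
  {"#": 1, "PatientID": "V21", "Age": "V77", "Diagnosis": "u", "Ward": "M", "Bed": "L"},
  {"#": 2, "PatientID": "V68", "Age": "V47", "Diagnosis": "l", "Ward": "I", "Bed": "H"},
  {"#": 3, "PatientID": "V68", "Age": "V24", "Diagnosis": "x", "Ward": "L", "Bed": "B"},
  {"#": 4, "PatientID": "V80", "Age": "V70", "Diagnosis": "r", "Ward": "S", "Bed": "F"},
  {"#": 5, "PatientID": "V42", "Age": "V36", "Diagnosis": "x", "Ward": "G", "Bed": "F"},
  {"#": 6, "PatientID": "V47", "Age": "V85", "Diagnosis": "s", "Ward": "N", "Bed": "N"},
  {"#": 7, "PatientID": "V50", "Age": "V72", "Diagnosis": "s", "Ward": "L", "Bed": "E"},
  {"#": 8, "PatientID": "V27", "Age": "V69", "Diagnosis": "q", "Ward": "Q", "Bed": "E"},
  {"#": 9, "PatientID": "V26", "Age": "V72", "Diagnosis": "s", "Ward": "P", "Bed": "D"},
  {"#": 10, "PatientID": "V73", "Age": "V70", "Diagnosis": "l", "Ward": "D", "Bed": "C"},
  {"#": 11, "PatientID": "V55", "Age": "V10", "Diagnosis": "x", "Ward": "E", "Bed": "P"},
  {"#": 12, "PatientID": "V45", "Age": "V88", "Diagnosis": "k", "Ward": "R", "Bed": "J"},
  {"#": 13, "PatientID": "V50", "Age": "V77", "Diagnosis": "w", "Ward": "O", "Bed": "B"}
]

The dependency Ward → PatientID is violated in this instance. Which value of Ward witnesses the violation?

L

Ward=M: row 1 → PatientID = V21 ✓
Ward=I: row 2 → PatientID = V68 ✓
Ward=L: rows 3, 7 → PatientID takes values {V68, V50} — violation
Ward=S: row 4 → PatientID = V80 ✓
Ward=G: row 5 → PatientID = V42 ✓
Ward=N: row 6 → PatientID = V47 ✓
Ward=Q: row 8 → PatientID = V27 ✓
Ward=P: row 9 → PatientID = V26 ✓
Ward=D: row 10 → PatientID = V73 ✓
Ward=E: row 11 → PatientID = V55 ✓
Ward=R: row 12 → PatientID = V45 ✓
Ward=O: row 13 → PatientID = V50 ✓
The only Ward value with inconsistent PatientID is Ward=L.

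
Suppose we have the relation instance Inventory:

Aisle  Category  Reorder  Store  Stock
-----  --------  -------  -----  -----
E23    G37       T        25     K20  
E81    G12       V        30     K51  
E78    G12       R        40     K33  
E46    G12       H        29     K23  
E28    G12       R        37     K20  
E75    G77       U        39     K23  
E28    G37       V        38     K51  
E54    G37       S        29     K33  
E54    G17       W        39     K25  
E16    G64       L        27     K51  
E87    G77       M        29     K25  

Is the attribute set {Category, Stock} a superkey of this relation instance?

All 11 rows have distinct {Category, Stock} values, so {Category, Stock} → (all attributes) holds and {Category, Stock} is a superkey.

Yes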